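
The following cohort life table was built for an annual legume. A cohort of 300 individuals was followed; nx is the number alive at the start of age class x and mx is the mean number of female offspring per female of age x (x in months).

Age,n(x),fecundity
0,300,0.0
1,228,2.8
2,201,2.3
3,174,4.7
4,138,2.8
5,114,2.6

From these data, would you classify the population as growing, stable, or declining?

growing

lx = nx/n0 = nx/300: 1, 0.76, 0.67, 0.58, 0.46, 0.38
R0 = Σ lx·mx = 0 + 2.128 + 1.541 + 2.726 + 1.288 + 0.988 = 8.671
R0 > 1, so the population is growing.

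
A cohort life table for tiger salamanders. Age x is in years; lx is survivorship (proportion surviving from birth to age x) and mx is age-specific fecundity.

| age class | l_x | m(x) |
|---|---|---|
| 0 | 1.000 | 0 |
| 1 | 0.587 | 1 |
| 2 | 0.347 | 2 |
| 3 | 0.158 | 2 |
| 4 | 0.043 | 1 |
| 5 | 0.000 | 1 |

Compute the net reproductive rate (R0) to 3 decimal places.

1.640

lx·mx by age: 0, 0.587, 0.694, 0.316, 0.043, 0
R0 = Σ lx·mx = 1.64 → 1.640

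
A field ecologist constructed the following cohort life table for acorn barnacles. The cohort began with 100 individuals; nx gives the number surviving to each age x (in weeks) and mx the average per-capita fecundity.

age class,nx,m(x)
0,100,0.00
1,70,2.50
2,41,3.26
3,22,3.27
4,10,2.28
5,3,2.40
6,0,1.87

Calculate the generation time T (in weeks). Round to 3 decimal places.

lx = nx/n0 = nx/100: 1, 0.7, 0.41, 0.22, 0.1, 0.03, 0
lx·mx: 0, 1.75, 1.3366, 0.7194, 0.228, 0.072, 0 → R0 = 4.106
x·lx·mx: 0, 1.75, 2.6732, 2.1582, 0.912, 0.36, 0 → Σ = 7.8534
T = 7.8534 / 4.106 = 1.912664… → 1.913

1.913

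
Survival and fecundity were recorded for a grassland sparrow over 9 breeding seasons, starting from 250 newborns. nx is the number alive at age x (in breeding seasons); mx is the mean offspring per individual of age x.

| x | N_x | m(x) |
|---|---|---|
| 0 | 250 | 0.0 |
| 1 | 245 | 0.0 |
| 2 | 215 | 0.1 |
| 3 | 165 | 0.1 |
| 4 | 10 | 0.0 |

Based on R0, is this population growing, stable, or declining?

lx = nx/n0 = nx/250: 1, 0.98, 0.86, 0.66, 0.04
R0 = Σ lx·mx = 0 + 0 + 0.086 + 0.066 + 0 = 0.152
R0 < 1, so the population is declining.

declining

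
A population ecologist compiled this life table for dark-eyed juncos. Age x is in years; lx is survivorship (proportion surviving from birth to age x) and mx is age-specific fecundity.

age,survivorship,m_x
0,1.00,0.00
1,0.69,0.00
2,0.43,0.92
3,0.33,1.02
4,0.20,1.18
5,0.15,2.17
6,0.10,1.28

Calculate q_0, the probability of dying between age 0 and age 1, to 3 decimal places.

q_0 = (l_0 − l_1) / l_0 = (1 − 0.69) / 1
     = 0.31 / 1 = 0.31 → 0.310

0.310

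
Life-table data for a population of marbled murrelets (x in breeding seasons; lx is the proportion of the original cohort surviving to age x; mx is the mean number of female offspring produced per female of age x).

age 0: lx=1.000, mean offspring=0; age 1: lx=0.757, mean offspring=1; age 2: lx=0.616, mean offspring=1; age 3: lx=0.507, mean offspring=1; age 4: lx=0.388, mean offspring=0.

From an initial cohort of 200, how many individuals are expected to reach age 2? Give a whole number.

Expected survivors = N0 · l_2 = 200 × 0.616 = 123.2 → 123

123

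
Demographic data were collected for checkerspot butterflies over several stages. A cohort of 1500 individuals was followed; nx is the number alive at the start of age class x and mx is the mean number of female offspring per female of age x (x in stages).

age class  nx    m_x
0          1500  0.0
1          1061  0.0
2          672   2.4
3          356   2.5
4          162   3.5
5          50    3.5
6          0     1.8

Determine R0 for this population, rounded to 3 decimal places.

lx = nx/n0 = nx/1500: 1, 0.70733…, 0.448, 0.23733…, 0.108, 0.03333…, 0
lx·mx by age: 0, 0, 1.0752, 0.593333…, 0.378, 0.116667…, 0
R0 = Σ lx·mx = 2.1632… → 2.163

2.163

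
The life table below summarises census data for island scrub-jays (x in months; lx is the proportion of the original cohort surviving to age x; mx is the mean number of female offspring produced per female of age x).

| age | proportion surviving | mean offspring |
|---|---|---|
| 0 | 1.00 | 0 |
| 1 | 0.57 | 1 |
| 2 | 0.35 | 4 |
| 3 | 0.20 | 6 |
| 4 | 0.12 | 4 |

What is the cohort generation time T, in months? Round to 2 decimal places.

2.44

lx·mx: 0, 0.57, 1.4, 1.2, 0.48 → R0 = 3.65
x·lx·mx: 0, 0.57, 2.8, 3.6, 1.92 → Σ = 8.89
T = 8.89 / 3.65 = 2.435616… → 2.44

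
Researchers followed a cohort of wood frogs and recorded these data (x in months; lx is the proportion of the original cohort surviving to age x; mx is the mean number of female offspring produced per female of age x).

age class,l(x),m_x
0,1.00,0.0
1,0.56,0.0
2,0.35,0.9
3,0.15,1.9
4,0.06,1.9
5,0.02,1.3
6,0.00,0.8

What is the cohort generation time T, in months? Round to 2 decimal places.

lx·mx: 0, 0, 0.315, 0.285, 0.114, 0.026, 0 → R0 = 0.74
x·lx·mx: 0, 0, 0.63, 0.855, 0.456, 0.13, 0 → Σ = 2.071
T = 2.071 / 0.74 = 2.798649… → 2.80

2.80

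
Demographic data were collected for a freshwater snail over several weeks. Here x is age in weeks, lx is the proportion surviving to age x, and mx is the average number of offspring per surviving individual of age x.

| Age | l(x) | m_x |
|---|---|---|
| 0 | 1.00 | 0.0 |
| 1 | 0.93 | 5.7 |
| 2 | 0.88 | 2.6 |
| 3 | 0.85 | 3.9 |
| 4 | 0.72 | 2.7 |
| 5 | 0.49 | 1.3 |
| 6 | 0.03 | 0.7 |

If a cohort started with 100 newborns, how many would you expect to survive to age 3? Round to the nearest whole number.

85

Expected survivors = N0 · l_3 = 100 × 0.85 = 85 → 85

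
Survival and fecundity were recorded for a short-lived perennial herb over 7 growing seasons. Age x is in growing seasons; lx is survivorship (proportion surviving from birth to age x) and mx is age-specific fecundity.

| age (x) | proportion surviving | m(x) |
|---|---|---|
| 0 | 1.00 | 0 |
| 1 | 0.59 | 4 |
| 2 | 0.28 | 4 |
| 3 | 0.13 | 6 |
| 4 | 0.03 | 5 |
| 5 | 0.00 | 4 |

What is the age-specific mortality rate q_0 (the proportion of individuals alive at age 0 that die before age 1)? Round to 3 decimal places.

q_0 = (l_0 − l_1) / l_0 = (1 − 0.59) / 1
     = 0.41 / 1 = 0.41 → 0.410

0.410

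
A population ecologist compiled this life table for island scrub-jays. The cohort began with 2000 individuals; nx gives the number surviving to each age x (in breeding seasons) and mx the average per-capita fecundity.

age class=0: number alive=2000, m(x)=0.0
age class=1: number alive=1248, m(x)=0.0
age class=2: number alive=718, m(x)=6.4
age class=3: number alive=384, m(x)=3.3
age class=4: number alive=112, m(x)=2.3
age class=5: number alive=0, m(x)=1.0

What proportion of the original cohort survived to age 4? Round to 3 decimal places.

l_4 = n_4/n_0 = 112/2000 = 0.056 → 0.056

0.056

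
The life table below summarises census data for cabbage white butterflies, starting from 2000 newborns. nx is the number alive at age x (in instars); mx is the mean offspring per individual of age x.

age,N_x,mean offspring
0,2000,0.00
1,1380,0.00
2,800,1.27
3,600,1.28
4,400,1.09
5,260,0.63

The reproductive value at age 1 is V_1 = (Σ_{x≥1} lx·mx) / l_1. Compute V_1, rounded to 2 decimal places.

lx = nx/n0 = nx/2000: 1, 0.69, 0.4, 0.3, 0.2, 0.13
lx·mx for x ≥ 1: 0, 0.508, 0.384, 0.218, 0.0819 → sum = 1.1919
V_1 = 1.1919 / l_1 = 1.1919 / 0.69 = 1.727391… → 1.73

1.73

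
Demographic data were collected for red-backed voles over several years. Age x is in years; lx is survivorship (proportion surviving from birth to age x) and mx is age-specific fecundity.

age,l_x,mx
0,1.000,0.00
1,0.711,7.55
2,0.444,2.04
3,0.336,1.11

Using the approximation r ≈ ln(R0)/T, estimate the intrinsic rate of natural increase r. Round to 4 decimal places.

1.5171

R0 = Σ lx·mx = 0 + 5.36805 + 0.90576 + 0.37296 = 6.64677
Σ x·lx·mx = 8.29845; T = 8.29845/6.64677 = 1.24849…
r ≈ ln(R0)/T = ln(6.64677)/1.24849… = 1.517133… → 1.5171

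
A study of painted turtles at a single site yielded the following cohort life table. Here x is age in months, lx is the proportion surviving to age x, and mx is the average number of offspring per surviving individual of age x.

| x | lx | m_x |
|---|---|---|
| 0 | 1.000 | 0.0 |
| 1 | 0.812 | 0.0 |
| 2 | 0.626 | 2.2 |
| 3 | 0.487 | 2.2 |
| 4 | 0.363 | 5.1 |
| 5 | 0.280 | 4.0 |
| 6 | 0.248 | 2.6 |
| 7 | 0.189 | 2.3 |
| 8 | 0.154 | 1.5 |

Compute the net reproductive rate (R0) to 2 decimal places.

6.73

lx·mx by age: 0, 0, 1.3772, 1.0714, 1.8513, 1.12, 0.6448, 0.4347, 0.231
R0 = Σ lx·mx = 6.7304 → 6.73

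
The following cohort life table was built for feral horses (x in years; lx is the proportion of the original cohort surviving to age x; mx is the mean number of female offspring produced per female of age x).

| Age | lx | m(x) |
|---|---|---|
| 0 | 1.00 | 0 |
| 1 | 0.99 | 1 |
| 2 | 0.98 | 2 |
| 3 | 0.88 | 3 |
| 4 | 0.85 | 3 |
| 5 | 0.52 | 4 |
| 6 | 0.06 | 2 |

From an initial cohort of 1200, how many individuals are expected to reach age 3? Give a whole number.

Expected survivors = N0 · l_3 = 1200 × 0.88 = 1056 → 1056

1056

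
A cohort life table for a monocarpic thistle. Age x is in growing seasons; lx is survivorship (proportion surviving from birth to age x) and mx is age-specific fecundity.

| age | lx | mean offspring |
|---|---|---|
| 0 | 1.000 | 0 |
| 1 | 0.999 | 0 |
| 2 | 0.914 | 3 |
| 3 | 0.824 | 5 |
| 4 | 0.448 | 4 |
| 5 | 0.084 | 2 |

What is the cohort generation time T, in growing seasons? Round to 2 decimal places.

2.93

lx·mx: 0, 0, 2.742, 4.12, 1.792, 0.168 → R0 = 8.822
x·lx·mx: 0, 0, 5.484, 12.36, 7.168, 0.84 → Σ = 25.852
T = 25.852 / 8.822 = 2.930401… → 2.93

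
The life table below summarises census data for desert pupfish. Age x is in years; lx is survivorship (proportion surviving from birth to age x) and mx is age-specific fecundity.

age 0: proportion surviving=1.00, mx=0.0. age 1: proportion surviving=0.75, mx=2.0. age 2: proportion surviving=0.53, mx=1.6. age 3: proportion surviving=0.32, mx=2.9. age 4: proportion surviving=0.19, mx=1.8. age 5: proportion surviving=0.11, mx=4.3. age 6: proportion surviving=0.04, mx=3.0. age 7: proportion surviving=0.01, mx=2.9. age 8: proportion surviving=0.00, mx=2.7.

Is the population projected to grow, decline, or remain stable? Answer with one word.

R0 = Σ lx·mx = 0 + 1.5 + 0.848 + 0.928 + 0.342 + 0.473 + 0.12 + 0.029 + 0 = 4.24
R0 > 1, so the population is growing.

growing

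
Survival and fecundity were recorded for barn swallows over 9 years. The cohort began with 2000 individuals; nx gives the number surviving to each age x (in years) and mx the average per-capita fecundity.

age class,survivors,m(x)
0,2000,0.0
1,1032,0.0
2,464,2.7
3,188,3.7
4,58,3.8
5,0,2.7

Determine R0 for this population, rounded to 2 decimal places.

1.08

lx = nx/n0 = nx/2000: 1, 0.516, 0.232, 0.094, 0.029, 0
lx·mx by age: 0, 0, 0.6264, 0.3478, 0.1102, 0
R0 = Σ lx·mx = 1.0844 → 1.08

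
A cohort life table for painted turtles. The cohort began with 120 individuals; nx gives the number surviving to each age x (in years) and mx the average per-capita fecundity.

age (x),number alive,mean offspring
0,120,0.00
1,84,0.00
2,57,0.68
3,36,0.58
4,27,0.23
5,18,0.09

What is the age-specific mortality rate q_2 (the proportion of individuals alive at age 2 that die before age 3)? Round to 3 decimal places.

0.368

lx = nx/n0 = nx/120: 1, 0.7, 0.475, 0.3, 0.225, 0.15
q_2 = (l_2 − l_3) / l_2 = (0.475 − 0.3) / 0.475
     = 0.175 / 0.475 = 0.368421… → 0.368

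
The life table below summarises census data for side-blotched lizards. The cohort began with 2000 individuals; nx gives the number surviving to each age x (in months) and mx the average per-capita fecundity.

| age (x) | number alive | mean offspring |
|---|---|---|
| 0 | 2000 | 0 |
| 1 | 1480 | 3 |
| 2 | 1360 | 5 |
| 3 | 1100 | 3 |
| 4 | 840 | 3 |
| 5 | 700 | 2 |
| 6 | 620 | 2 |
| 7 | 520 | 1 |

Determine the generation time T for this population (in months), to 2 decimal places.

lx = nx/n0 = nx/2000: 1, 0.74, 0.68, 0.55, 0.42, 0.35, 0.31, 0.26
lx·mx: 0, 2.22, 3.4, 1.65, 1.26, 0.7, 0.62, 0.26 → R0 = 10.11
x·lx·mx: 0, 2.22, 6.8, 4.95, 5.04, 3.5, 3.72, 1.82 → Σ = 28.05
T = 28.05 / 10.11 = 2.774481… → 2.77

2.77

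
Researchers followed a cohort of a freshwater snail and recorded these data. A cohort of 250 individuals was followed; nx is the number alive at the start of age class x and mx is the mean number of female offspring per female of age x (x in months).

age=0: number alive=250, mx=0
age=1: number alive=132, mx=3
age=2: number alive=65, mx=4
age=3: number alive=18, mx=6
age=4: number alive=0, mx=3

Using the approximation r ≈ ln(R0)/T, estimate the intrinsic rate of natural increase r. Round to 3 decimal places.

lx = nx/n0 = nx/250: 1, 0.528, 0.26, 0.072, 0
R0 = Σ lx·mx = 0 + 1.584 + 1.04 + 0.432 + 0 = 3.056
Σ x·lx·mx = 4.96; T = 4.96/3.056 = 1.62304…
r ≈ ln(R0)/T = ln(3.056)/1.62304… = 0.68828… → 0.688

0.688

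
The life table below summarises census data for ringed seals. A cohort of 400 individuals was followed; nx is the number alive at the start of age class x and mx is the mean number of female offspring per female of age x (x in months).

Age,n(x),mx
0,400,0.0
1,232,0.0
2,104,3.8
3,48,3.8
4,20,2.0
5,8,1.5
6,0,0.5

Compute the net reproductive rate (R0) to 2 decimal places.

lx = nx/n0 = nx/400: 1, 0.58, 0.26, 0.12, 0.05, 0.02, 0
lx·mx by age: 0, 0, 0.988, 0.456, 0.1, 0.03, 0
R0 = Σ lx·mx = 1.574 → 1.57

1.57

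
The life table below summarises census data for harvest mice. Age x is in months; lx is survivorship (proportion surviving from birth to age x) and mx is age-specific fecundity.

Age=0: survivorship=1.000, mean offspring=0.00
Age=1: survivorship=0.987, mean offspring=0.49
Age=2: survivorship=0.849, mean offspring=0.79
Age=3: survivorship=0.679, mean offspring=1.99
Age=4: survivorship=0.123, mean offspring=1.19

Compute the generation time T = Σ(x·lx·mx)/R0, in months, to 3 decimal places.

lx·mx: 0, 0.48363, 0.67071, 1.35121, 0.14637 → R0 = 2.65192
x·lx·mx: 0, 0.48363, 1.34142, 4.05363, 0.58548 → Σ = 6.46416
T = 6.46416 / 2.65192 = 2.43754… → 2.438

2.438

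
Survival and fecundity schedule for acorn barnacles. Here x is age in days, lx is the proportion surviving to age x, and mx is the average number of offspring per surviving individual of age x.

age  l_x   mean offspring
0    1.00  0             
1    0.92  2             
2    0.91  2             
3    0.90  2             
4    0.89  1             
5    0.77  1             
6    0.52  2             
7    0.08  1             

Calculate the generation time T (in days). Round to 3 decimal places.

lx·mx: 0, 1.84, 1.82, 1.8, 0.89, 0.77, 1.04, 0.08 → R0 = 8.24
x·lx·mx: 0, 1.84, 3.64, 5.4, 3.56, 3.85, 6.24, 0.56 → Σ = 25.09
T = 25.09 / 8.24 = 3.044903… → 3.045

3.045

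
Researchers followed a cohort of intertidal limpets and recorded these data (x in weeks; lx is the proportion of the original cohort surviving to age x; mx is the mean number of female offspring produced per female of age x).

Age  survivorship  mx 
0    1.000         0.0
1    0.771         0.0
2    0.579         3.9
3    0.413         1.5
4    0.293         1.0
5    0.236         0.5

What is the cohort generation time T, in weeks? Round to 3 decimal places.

lx·mx: 0, 0, 2.2581, 0.6195, 0.293, 0.118 → R0 = 3.2886
x·lx·mx: 0, 0, 4.5162, 1.8585, 1.172, 0.59 → Σ = 8.1367
T = 8.1367 / 3.2886 = 2.474214… → 2.474

2.474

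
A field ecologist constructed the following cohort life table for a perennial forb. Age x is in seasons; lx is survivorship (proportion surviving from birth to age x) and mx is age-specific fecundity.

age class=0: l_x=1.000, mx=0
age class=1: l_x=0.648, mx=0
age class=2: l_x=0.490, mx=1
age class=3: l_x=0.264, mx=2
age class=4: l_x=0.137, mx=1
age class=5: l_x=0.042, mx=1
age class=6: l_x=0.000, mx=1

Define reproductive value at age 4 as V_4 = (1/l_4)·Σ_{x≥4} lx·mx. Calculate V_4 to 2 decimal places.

1.31

lx·mx for x ≥ 4: 0.137, 0.042, 0 → sum = 0.179
V_4 = 0.179 / l_4 = 0.179 / 0.137 = 1.306569… → 1.31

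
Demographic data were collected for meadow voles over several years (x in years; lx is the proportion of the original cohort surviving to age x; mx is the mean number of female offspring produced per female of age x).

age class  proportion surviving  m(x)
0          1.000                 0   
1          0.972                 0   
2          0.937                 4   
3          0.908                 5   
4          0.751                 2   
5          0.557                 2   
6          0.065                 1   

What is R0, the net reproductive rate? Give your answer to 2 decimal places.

10.97

lx·mx by age: 0, 0, 3.748, 4.54, 1.502, 1.114, 0.065
R0 = Σ lx·mx = 10.969 → 10.97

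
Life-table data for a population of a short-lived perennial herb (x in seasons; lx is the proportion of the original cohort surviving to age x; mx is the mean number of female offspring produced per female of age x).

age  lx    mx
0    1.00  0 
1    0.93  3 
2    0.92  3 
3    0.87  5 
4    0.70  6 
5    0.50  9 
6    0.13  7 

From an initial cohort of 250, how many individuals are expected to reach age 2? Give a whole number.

230

Expected survivors = N0 · l_2 = 250 × 0.92 = 230 → 230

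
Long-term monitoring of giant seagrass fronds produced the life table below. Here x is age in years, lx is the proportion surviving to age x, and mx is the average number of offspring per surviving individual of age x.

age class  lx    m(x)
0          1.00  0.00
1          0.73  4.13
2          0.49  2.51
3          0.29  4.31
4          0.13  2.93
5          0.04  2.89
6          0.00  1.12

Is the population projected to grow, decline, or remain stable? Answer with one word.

growing

R0 = Σ lx·mx = 0 + 3.0149 + 1.2299 + 1.2499 + 0.3809 + 0.1156 + 0 = 5.9912
R0 > 1, so the population is growing.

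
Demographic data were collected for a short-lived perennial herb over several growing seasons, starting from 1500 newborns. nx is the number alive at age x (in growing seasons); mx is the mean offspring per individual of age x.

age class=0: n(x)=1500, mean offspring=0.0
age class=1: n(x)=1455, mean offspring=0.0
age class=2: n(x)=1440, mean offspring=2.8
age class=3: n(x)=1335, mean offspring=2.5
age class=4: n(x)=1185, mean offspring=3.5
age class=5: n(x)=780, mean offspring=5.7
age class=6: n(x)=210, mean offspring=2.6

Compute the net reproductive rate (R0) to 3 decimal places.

11.006

lx = nx/n0 = nx/1500: 1, 0.97, 0.96, 0.89, 0.79, 0.52, 0.14
lx·mx by age: 0, 0, 2.688, 2.225, 2.765, 2.964, 0.364
R0 = Σ lx·mx = 11.006 → 11.006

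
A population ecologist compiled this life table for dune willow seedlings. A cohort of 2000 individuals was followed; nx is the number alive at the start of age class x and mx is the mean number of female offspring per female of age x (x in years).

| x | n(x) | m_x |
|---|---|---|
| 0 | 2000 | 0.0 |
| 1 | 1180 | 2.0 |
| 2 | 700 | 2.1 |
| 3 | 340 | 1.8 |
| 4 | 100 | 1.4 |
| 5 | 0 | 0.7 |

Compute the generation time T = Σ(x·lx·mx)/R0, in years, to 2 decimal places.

1.68

lx = nx/n0 = nx/2000: 1, 0.59, 0.35, 0.17, 0.05, 0
lx·mx: 0, 1.18, 0.735, 0.306, 0.07, 0 → R0 = 2.291
x·lx·mx: 0, 1.18, 1.47, 0.918, 0.28, 0 → Σ = 3.848
T = 3.848 / 2.291 = 1.679616… → 1.68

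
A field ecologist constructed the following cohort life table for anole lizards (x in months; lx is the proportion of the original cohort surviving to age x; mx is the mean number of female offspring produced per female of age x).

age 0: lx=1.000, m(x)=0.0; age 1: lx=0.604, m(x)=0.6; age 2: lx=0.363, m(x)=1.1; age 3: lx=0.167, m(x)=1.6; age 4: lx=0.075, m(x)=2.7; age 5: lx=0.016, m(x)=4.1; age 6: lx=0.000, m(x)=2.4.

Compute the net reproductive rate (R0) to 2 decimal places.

lx·mx by age: 0, 0.3624, 0.3993, 0.2672, 0.2025, 0.0656, 0
R0 = Σ lx·mx = 1.297 → 1.30

1.30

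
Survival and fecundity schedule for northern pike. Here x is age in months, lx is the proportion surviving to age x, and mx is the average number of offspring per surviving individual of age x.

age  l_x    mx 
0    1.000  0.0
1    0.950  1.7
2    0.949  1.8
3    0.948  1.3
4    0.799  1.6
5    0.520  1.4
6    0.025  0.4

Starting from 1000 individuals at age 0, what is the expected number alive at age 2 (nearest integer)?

949

Expected survivors = N0 · l_2 = 1000 × 0.949 = 949 → 949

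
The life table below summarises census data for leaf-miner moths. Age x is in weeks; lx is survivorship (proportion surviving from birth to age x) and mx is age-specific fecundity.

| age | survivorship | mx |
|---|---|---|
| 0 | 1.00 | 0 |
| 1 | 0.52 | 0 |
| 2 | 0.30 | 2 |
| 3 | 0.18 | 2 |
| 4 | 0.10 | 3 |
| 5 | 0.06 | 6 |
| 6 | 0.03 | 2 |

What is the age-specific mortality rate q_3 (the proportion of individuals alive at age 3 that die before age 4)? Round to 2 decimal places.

0.44

q_3 = (l_3 − l_4) / l_3 = (0.18 − 0.1) / 0.18
     = 0.08 / 0.18 = 0.444444… → 0.44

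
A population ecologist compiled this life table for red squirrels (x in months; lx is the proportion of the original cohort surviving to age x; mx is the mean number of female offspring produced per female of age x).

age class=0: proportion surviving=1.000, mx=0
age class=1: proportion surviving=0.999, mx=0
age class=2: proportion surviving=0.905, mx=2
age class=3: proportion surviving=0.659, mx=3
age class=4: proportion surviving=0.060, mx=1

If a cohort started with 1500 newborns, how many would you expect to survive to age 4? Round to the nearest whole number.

Expected survivors = N0 · l_4 = 1500 × 0.060 = 90 → 90

90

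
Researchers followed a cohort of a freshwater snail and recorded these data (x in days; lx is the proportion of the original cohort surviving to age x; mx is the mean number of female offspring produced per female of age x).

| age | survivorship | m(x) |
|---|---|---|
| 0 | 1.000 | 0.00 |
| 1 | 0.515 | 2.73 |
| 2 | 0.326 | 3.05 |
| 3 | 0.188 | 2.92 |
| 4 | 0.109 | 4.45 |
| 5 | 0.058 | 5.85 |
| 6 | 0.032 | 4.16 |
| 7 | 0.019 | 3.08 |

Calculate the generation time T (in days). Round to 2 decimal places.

2.49

lx·mx: 0, 1.40595, 0.9943, 0.54896, 0.48505, 0.3393, 0.13312, 0.05852 → R0 = 3.9652
x·lx·mx: 0, 1.40595, 1.9886, 1.64688, 1.9402, 1.6965, 0.79872, 0.40964 → Σ = 9.88649
T = 9.88649 / 3.9652 = 2.493314… → 2.49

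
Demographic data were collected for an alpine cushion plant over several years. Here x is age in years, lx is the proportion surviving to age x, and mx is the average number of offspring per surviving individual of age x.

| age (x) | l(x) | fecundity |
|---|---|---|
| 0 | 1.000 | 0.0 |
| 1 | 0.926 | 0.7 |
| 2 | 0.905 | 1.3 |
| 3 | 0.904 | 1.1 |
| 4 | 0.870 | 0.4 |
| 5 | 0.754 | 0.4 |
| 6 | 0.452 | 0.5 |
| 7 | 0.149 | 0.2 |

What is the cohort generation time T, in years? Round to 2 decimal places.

2.81

lx·mx: 0, 0.6482, 1.1765, 0.9944, 0.348, 0.3016, 0.226, 0.0298 → R0 = 3.7245
x·lx·mx: 0, 0.6482, 2.353, 2.9832, 1.392, 1.508, 1.356, 0.2086 → Σ = 10.449
T = 10.449 / 3.7245 = 2.805477… → 2.81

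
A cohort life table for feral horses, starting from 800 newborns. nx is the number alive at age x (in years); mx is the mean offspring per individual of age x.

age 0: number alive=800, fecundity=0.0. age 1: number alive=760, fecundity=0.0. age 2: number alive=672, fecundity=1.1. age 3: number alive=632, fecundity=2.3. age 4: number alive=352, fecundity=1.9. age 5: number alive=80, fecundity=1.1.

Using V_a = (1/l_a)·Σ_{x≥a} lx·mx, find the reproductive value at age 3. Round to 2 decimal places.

3.50

lx = nx/n0 = nx/800: 1, 0.95, 0.84, 0.79, 0.44, 0.1
lx·mx for x ≥ 3: 1.817, 0.836, 0.11 → sum = 2.763
V_3 = 2.763 / l_3 = 2.763 / 0.79 = 3.497468… → 3.50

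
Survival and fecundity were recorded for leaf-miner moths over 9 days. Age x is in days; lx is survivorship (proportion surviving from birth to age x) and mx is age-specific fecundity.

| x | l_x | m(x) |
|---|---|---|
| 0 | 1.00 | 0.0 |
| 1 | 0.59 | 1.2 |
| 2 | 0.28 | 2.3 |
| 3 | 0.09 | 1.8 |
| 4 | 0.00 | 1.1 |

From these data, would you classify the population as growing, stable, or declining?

R0 = Σ lx·mx = 0 + 0.708 + 0.644 + 0.162 + 0 = 1.514
R0 > 1, so the population is growing.

growing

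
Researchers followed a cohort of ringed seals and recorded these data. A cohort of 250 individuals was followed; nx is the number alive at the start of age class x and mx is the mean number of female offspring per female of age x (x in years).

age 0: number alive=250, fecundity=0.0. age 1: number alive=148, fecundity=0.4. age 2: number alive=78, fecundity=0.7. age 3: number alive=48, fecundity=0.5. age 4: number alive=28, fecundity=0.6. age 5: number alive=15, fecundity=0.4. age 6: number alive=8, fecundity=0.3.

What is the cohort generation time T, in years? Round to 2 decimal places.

lx = nx/n0 = nx/250: 1, 0.592, 0.312, 0.192, 0.112, 0.06, 0.032
lx·mx: 0, 0.2368, 0.2184, 0.096, 0.0672, 0.024, 0.0096 → R0 = 0.652
x·lx·mx: 0, 0.2368, 0.4368, 0.288, 0.2688, 0.12, 0.0576 → Σ = 1.408
T = 1.408 / 0.652 = 2.159509… → 2.16

2.16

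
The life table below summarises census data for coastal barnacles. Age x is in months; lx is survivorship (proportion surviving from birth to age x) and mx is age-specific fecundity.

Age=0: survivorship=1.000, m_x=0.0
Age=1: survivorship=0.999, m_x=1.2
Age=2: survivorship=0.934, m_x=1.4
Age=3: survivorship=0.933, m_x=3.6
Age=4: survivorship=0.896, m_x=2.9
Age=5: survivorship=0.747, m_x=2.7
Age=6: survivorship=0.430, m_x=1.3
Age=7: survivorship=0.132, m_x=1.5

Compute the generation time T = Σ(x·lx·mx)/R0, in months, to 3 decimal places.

3.480

lx·mx: 0, 1.1988, 1.3076, 3.3588, 2.5984, 2.0169, 0.559, 0.198 → R0 = 11.2375
x·lx·mx: 0, 1.1988, 2.6152, 10.0764, 10.3936, 10.0845, 3.354, 1.386 → Σ = 39.1085
T = 39.1085 / 11.2375 = 3.480178… → 3.480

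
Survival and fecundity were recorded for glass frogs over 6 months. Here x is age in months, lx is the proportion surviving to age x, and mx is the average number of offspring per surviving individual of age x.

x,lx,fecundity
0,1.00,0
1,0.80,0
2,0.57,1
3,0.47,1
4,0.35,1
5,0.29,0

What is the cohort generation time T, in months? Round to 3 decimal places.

lx·mx: 0, 0, 0.57, 0.47, 0.35, 0 → R0 = 1.39
x·lx·mx: 0, 0, 1.14, 1.41, 1.4, 0 → Σ = 3.95
T = 3.95 / 1.39 = 2.841727… → 2.842

2.842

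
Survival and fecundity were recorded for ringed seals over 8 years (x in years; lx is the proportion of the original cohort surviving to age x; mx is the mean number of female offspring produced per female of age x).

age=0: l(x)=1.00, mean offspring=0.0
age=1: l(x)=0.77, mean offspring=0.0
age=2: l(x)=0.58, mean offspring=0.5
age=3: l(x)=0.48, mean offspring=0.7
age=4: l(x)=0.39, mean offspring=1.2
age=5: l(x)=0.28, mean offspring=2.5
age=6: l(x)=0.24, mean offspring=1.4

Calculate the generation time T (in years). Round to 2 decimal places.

4.21

lx·mx: 0, 0, 0.29, 0.336, 0.468, 0.7, 0.336 → R0 = 2.13
x·lx·mx: 0, 0, 0.58, 1.008, 1.872, 3.5, 2.016 → Σ = 8.976
T = 8.976 / 2.13 = 4.214085… → 4.21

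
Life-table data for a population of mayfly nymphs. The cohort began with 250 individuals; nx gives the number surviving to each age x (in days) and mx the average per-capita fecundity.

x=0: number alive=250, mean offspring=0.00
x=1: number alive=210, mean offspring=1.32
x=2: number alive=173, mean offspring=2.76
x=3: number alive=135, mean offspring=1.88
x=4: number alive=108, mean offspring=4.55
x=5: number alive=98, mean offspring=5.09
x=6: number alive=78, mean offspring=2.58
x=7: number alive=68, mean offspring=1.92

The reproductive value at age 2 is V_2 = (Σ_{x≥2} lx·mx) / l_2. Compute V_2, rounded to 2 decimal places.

11.87

lx = nx/n0 = nx/250: 1, 0.84, 0.692, 0.54, 0.432, 0.392, 0.312, 0.272
lx·mx for x ≥ 2: 1.90992, 1.0152, 1.9656, 1.99528, 0.80496, 0.52224 → sum = 8.2132
V_2 = 8.2132 / l_2 = 8.2132 / 0.692 = 11.868786… → 11.87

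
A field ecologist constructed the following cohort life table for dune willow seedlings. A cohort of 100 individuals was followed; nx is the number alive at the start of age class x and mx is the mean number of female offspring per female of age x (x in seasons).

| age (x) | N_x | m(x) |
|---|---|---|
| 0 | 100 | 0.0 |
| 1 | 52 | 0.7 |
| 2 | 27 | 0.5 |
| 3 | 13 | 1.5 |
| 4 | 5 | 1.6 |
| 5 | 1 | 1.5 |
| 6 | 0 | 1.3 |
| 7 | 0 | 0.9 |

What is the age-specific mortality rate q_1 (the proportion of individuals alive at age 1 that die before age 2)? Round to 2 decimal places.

lx = nx/n0 = nx/100: 1, 0.52, 0.27, 0.13, 0.05, 0.01, 0, 0
q_1 = (l_1 − l_2) / l_1 = (0.52 − 0.27) / 0.52
     = 0.25 / 0.52 = 0.480769… → 0.48

0.48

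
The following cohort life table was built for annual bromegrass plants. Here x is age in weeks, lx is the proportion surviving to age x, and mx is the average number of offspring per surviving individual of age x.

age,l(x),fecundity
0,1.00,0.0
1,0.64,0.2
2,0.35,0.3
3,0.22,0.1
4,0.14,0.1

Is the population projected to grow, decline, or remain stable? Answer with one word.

declining

R0 = Σ lx·mx = 0 + 0.128 + 0.105 + 0.022 + 0.014 = 0.269
R0 < 1, so the population is declining.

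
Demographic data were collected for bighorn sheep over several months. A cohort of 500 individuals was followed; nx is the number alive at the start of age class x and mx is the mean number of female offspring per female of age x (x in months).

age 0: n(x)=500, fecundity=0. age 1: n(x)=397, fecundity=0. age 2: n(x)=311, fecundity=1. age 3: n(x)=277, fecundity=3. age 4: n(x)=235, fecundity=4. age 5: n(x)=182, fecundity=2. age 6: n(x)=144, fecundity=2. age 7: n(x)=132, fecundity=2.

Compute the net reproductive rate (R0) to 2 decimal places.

lx = nx/n0 = nx/500: 1, 0.794, 0.622, 0.554, 0.47, 0.364, 0.288, 0.264
lx·mx by age: 0, 0, 0.622, 1.662, 1.88, 0.728, 0.576, 0.528
R0 = Σ lx·mx = 5.996 → 6.00

6.00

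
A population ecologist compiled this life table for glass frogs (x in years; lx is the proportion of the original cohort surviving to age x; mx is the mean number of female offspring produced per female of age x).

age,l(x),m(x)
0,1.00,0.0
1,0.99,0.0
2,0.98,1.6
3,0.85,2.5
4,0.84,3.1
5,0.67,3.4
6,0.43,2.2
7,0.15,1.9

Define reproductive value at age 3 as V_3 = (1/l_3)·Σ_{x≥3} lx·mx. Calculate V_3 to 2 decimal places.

9.69

lx·mx for x ≥ 3: 2.125, 2.604, 2.278, 0.946, 0.285 → sum = 8.238
V_3 = 8.238 / l_3 = 8.238 / 0.85 = 9.691765… → 9.69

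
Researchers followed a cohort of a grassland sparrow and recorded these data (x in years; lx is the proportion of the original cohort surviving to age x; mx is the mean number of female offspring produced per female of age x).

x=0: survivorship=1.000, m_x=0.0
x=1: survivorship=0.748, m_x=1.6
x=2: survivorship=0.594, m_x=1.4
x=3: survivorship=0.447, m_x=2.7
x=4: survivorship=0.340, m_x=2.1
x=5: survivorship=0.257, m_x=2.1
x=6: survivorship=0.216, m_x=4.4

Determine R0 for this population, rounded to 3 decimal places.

lx·mx by age: 0, 1.1968, 0.8316, 1.2069, 0.714, 0.5397, 0.9504
R0 = Σ lx·mx = 5.4394 → 5.439

5.439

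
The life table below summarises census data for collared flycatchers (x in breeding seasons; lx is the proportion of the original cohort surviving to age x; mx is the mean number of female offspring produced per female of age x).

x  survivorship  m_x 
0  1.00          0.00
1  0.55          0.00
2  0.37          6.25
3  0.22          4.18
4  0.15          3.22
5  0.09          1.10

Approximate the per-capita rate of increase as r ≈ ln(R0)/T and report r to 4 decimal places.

R0 = Σ lx·mx = 0 + 0 + 2.3125 + 0.9196 + 0.483 + 0.099 = 3.8141
Σ x·lx·mx = 9.8108; T = 9.8108/3.8141 = 2.57225…
r ≈ ln(R0)/T = ln(3.8141)/2.57225… = 0.520442… → 0.5204

0.5204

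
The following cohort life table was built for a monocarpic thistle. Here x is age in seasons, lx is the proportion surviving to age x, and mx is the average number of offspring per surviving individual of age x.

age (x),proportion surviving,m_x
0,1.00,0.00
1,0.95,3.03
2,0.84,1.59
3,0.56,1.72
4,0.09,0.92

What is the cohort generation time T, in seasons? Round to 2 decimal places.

lx·mx: 0, 2.8785, 1.3356, 0.9632, 0.0828 → R0 = 5.2601
x·lx·mx: 0, 2.8785, 2.6712, 2.8896, 0.3312 → Σ = 8.7705
T = 8.7705 / 5.2601 = 1.667364… → 1.67

1.67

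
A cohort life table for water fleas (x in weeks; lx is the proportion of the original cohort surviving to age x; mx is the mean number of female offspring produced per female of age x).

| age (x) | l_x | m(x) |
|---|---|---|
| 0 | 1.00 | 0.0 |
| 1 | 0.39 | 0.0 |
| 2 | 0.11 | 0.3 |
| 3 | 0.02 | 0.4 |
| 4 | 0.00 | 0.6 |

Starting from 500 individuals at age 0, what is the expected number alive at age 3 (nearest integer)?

Expected survivors = N0 · l_3 = 500 × 0.02 = 10 → 10

10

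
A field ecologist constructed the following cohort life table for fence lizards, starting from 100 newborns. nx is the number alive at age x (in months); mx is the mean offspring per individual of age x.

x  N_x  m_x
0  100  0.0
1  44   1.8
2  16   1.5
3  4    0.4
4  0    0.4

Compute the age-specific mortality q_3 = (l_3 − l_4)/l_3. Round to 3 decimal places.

lx = nx/n0 = nx/100: 1, 0.44, 0.16, 0.04, 0
q_3 = (l_3 − l_4) / l_3 = (0.04 − 0) / 0.04
     = 0.04 / 0.04 = 1 → 1.000

1.000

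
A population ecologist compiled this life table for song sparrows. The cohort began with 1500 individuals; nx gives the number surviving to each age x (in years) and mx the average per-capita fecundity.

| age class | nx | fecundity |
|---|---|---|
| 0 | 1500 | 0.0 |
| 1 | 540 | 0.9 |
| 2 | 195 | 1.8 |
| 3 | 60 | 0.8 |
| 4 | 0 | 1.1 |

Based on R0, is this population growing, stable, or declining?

declining

lx = nx/n0 = nx/1500: 1, 0.36, 0.13, 0.04, 0
R0 = Σ lx·mx = 0 + 0.324 + 0.234 + 0.032 + 0 = 0.59
R0 < 1, so the population is declining.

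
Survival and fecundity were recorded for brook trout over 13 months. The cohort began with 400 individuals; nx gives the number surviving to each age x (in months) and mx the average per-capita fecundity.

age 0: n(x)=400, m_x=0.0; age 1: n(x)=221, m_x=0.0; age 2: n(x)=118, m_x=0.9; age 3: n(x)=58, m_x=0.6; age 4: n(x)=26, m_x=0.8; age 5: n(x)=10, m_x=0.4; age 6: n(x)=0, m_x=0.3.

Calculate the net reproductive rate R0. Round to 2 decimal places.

0.41

lx = nx/n0 = nx/400: 1, 0.5525, 0.295, 0.145, 0.065, 0.025, 0
lx·mx by age: 0, 0, 0.2655, 0.087, 0.052, 0.01, 0
R0 = Σ lx·mx = 0.4145 → 0.41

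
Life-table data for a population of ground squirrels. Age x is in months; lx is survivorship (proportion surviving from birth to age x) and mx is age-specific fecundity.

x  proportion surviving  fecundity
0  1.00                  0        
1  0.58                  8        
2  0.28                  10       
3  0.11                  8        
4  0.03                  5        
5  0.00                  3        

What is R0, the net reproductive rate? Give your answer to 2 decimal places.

lx·mx by age: 0, 4.64, 2.8, 0.88, 0.15, 0
R0 = Σ lx·mx = 8.47 → 8.47

8.47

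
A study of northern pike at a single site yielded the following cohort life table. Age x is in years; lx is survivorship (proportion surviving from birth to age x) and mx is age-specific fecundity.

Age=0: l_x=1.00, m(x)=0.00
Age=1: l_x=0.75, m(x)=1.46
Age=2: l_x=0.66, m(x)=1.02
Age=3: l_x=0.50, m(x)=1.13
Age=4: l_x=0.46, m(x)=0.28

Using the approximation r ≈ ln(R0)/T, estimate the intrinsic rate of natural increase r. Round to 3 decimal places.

R0 = Σ lx·mx = 0 + 1.095 + 0.6732 + 0.565 + 0.1288 = 2.462
Σ x·lx·mx = 4.6516; T = 4.6516/2.462 = 1.88936…
r ≈ ln(R0)/T = ln(2.462)/1.88936… = 0.47687… → 0.477

0.477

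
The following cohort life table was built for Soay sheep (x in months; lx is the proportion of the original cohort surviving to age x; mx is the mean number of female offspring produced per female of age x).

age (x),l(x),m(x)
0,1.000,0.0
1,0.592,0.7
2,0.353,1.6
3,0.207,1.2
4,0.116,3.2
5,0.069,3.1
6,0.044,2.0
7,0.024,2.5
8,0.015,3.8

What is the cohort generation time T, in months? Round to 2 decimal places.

lx·mx: 0, 0.4144, 0.5648, 0.2484, 0.3712, 0.2139, 0.088, 0.06, 0.057 → R0 = 2.0177
x·lx·mx: 0, 0.4144, 1.1296, 0.7452, 1.4848, 1.0695, 0.528, 0.42, 0.456 → Σ = 6.2475
T = 6.2475 / 2.0177 = 3.096347… → 3.10

3.10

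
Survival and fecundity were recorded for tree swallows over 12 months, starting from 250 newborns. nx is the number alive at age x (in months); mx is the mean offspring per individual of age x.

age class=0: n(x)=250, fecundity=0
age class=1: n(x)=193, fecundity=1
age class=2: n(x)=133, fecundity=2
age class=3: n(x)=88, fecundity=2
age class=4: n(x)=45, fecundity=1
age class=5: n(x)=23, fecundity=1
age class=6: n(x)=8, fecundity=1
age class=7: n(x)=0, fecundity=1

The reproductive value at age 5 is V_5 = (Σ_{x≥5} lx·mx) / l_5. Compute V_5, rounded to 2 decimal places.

lx = nx/n0 = nx/250: 1, 0.772, 0.532, 0.352, 0.18, 0.092, 0.032, 0
lx·mx for x ≥ 5: 0.092, 0.032, 0 → sum = 0.124
V_5 = 0.124 / l_5 = 0.124 / 0.092 = 1.347826… → 1.35

1.35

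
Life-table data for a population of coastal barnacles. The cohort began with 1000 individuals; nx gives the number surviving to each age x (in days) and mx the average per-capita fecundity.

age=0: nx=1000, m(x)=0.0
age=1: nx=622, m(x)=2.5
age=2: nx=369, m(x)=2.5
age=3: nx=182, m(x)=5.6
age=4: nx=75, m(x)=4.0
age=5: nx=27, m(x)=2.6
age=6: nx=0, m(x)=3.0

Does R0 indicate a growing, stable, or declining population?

growing

lx = nx/n0 = nx/1000: 1, 0.622, 0.369, 0.182, 0.075, 0.027, 0
R0 = Σ lx·mx = 0 + 1.555 + 0.9225 + 1.0192 + 0.3 + 0.0702 + 0 = 3.8669
R0 > 1, so the population is growing.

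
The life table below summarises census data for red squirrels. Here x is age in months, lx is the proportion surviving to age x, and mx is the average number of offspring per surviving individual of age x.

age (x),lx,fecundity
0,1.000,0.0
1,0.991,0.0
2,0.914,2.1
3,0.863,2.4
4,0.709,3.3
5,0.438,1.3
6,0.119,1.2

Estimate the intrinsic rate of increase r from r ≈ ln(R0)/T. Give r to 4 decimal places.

0.5947

R0 = Σ lx·mx = 0 + 0 + 1.9194 + 2.0712 + 2.3397 + 0.5694 + 0.1428 = 7.0425
Σ x·lx·mx = 23.115; T = 23.115/7.0425 = 3.28222…
r ≈ ln(R0)/T = ln(7.0425)/3.28222… = 0.594709… → 0.5947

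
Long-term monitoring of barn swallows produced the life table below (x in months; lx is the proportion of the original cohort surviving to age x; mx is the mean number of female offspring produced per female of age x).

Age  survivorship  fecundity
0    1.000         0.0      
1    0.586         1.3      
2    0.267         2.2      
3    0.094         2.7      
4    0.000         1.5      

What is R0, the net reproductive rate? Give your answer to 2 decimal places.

1.60

lx·mx by age: 0, 0.7618, 0.5874, 0.2538, 0
R0 = Σ lx·mx = 1.603 → 1.60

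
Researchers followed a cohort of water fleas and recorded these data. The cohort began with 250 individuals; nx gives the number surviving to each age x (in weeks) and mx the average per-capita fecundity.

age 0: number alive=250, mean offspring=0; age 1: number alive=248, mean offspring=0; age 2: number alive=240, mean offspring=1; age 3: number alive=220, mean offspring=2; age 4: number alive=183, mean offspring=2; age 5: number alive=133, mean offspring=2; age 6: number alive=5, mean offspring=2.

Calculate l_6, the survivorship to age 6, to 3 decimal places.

l_6 = n_6/n_0 = 5/250 = 0.02 → 0.020

0.020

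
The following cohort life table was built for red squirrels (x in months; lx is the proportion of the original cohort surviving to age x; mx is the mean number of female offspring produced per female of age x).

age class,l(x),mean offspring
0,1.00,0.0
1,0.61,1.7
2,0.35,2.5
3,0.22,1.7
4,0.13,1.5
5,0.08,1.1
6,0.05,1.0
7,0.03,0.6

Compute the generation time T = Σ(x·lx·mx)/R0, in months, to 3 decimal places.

2.107

lx·mx: 0, 1.037, 0.875, 0.374, 0.195, 0.088, 0.05, 0.018 → R0 = 2.637
x·lx·mx: 0, 1.037, 1.75, 1.122, 0.78, 0.44, 0.3, 0.126 → Σ = 5.555
T = 5.555 / 2.637 = 2.10656… → 2.107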